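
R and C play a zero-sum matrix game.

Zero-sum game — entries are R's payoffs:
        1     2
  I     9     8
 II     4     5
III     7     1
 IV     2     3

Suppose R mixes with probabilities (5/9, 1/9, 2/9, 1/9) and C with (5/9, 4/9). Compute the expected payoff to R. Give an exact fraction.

Against (5/9, 4/9), each row's expected payoff is I: 77/9; II: 40/9; III: 13/3; IV: 22/9.
Taking the (5/9, 1/9, 2/9, 1/9)-weighted average: (5/9)·(77/9) + (1/9)·(40/9) + (2/9)·(13/3) + (1/9)·(22/9) = 175/27.

175/27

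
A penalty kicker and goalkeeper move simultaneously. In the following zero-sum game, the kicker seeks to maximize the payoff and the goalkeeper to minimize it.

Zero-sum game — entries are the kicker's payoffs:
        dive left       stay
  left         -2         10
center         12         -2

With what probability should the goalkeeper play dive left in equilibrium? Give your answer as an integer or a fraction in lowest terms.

6/13

Row minima are -2 and -2, so the kicker's maximin is -2; column maxima are 12 and 10, so the goalkeeper's minimax is 10. These differ, so the equilibrium is in mixed strategies.
Let the goalkeeper play dive left with probability q. The kicker is indifferent when −2q + 10(1−q) = 12q − 2(1−q), giving q = 6/13.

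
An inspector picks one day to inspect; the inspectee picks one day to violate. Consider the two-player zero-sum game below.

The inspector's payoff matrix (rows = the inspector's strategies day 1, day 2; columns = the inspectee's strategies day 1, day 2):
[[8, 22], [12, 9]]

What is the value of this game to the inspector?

192/17

Row minima are 8 and 9, so the inspector's maximin is 9; column maxima are 12 and 22, so the inspectee's minimax is 12. These differ, so the equilibrium is in mixed strategies.
Let the inspector play day 1 with probability p. The inspectee is indifferent when 8p + 12(1−p) = 22p + 9(1−p), giving p = 3/17.
Let the inspectee play day 1 with probability q. The inspector is indifferent when 8q + 22(1−q) = 12q + 9(1−q), giving q = 13/17.
The value is 8·(13/17) + (22)·(4/17) = 192/17.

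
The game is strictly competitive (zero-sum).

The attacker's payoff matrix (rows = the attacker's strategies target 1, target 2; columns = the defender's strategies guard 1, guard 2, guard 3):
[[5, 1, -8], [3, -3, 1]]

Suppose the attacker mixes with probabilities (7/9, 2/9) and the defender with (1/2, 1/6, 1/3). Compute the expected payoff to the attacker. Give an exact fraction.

Against (1/2, 1/6, 1/3), each row's expected payoff is target 1: 0; target 2: 4/3.
Taking the (7/9, 2/9)-weighted average: (7/9)·(0) + (2/9)·(4/3) = 8/27.

8/27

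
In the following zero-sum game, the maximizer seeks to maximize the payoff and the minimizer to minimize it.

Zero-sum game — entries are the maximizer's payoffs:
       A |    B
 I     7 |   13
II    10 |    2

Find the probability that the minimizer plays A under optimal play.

Row minima are 7 and 2, so the maximizer's maximin is 7; column maxima are 10 and 13, so the minimizer's minimax is 10. These differ, so the equilibrium is in mixed strategies.
Let the minimizer play A with probability q. The maximizer is indifferent when 7q + 13(1−q) = 10q + 2(1−q), giving q = 11/14.

11/14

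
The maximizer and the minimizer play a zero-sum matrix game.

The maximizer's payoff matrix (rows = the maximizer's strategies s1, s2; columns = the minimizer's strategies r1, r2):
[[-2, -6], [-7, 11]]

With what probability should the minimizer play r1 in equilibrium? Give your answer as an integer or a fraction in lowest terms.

Row minima are -6 and -7, so the maximizer's maximin is -6; column maxima are -2 and 11, so the minimizer's minimax is -2. These differ, so the equilibrium is in mixed strategies.
Let the minimizer play r1 with probability q. The maximizer is indifferent when −2q − 6(1−q) = −7q + 11(1−q), giving q = 17/22.

17/22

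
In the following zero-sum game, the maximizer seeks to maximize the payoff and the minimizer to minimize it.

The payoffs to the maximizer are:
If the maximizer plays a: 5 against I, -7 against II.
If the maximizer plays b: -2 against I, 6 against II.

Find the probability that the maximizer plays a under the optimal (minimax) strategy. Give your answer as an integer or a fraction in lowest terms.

Row minima are -7 and -2, so the maximizer's maximin is -2; column maxima are 5 and 6, so the minimizer's minimax is 5. These differ, so the equilibrium is in mixed strategies.
Let the maximizer play a with probability p. The minimizer is indifferent when 5p − 2(1−p) = −7p + 6(1−p), giving p = 2/5.

2/5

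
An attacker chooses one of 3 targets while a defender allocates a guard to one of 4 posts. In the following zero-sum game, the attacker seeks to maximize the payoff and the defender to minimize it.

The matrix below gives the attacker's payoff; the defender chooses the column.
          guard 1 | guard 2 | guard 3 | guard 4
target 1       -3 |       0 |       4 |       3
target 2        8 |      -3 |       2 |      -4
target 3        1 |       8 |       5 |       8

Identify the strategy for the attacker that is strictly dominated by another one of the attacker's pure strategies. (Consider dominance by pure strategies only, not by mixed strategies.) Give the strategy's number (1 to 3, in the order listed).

Compare target 1 with target 3: 1 > -3, 8 > 0, 5 > 4, 8 > 3.
So target 3 strictly dominates target 1 for the attacker; target 1 is strictly dominated.

1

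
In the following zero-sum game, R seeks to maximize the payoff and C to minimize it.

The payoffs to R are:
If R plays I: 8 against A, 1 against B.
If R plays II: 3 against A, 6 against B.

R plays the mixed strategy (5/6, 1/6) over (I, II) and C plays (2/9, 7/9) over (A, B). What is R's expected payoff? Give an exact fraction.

Against (2/9, 7/9), each row's expected payoff is I: 23/9; II: 16/3.
Taking the (5/6, 1/6)-weighted average: (5/6)·(23/9) + (1/6)·(16/3) = 163/54.

163/54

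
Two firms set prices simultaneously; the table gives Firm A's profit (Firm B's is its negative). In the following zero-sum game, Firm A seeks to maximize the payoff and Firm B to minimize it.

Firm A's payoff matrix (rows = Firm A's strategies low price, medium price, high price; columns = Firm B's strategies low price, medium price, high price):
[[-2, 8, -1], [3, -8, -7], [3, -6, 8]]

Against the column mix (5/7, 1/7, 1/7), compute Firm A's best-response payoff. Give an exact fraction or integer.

low price: (-2)·(5/7) + (8)·(1/7) + (-1)·(1/7) = -3/7.
medium price: (3)·(5/7) + (-8)·(1/7) + (-7)·(1/7) = 0.
high price: (3)·(5/7) + (-6)·(1/7) + (8)·(1/7) = 17/7.
The best pure response is high price with expected payoff 17/7.

17/7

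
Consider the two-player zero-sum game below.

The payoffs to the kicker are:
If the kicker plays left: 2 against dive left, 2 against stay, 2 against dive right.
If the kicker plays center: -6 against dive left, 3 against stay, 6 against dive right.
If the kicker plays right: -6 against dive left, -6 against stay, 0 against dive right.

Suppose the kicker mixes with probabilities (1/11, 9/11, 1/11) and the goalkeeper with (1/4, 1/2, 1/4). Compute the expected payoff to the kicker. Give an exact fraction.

1

Against (1/4, 1/2, 1/4), each row's expected payoff is left: 2; center: 3/2; right: -9/2.
Taking the (1/11, 9/11, 1/11)-weighted average: (1/11)·(2) + (9/11)·(3/2) + (1/11)·(-9/2) = 1.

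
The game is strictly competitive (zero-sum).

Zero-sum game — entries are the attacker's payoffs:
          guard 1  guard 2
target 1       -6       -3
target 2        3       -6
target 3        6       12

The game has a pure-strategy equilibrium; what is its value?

6

Row minima: -6, -6, 6 → the attacker's maximin is 6.
Column maxima: 6, 12 → the defender's minimax is 6.
They coincide at (target 3, guard 1), so the value is 6.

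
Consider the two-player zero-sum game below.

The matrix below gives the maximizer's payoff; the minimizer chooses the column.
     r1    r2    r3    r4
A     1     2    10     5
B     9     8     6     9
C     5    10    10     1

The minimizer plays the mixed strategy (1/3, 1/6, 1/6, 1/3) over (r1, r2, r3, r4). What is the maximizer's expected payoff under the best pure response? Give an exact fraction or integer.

A: (1)·(1/3) + (2)·(1/6) + (10)·(1/6) + (5)·(1/3) = 4.
B: (9)·(1/3) + (8)·(1/6) + (6)·(1/6) + (9)·(1/3) = 25/3.
C: (5)·(1/3) + (10)·(1/6) + (10)·(1/6) + (1)·(1/3) = 16/3.
The best pure response is B with expected payoff 25/3.

25/3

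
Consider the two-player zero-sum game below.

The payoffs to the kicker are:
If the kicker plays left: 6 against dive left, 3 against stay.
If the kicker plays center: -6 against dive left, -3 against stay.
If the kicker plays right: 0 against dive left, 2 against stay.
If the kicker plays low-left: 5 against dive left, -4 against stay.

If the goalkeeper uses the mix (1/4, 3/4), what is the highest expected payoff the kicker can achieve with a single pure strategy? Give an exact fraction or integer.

15/4

left: (6)·(1/4) + (3)·(3/4) = 15/4.
center: (-6)·(1/4) + (-3)·(3/4) = -15/4.
right: (0)·(1/4) + (2)·(3/4) = 3/2.
low-left: (5)·(1/4) + (-4)·(3/4) = -7/4.
The best pure response is left with expected payoff 15/4.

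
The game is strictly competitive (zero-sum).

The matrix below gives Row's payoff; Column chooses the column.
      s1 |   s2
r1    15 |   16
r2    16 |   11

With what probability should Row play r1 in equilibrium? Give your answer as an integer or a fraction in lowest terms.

5/6

Row minima are 15 and 11, so Row's maximin is 15; column maxima are 16 and 16, so Column's minimax is 16. These differ, so the equilibrium is in mixed strategies.
Let Row play r1 with probability p. Column is indifferent when 15p + 16(1−p) = 16p + 11(1−p), giving p = 5/6.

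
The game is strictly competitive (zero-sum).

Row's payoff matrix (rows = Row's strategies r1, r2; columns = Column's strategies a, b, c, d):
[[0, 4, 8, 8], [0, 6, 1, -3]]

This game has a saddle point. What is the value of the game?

0

Row minima: 0, -3 → Row's maximin is 0.
Column maxima: 0, 6, 8, 8 → Column's minimax is 0.
They coincide at (r1, a), so the value is 0.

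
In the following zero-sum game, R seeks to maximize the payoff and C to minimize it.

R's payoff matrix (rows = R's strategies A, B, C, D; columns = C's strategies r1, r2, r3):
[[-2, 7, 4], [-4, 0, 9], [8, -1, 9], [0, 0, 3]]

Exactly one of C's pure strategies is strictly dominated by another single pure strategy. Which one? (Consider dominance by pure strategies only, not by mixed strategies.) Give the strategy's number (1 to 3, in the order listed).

C prefers columns that give R less. Compare r3 with r1: -2 < 4, -4 < 9, 8 < 9, 0 < 3.
So r1 strictly dominates r3 for C; r3 is strictly dominated.

3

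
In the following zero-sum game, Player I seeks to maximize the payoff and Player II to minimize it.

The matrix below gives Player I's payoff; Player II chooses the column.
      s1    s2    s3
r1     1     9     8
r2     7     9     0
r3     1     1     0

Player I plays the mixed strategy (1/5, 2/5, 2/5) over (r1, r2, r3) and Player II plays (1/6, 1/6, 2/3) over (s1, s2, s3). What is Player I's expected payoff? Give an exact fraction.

Against (1/6, 1/6, 2/3), each row's expected payoff is r1: 7; r2: 8/3; r3: 1/3.
Taking the (1/5, 2/5, 2/5)-weighted average: (1/5)·(7) + (2/5)·(8/3) + (2/5)·(1/3) = 13/5.

13/5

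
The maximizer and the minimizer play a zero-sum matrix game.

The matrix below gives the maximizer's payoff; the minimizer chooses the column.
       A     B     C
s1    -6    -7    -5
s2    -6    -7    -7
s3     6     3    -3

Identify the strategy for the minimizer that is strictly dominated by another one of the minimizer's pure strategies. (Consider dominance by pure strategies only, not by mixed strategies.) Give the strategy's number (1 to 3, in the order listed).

The minimizer prefers columns that give the maximizer less. Compare A with B: -7 < -6, -7 < -6, 3 < 6.
So B strictly dominates A for the minimizer; A is strictly dominated.

1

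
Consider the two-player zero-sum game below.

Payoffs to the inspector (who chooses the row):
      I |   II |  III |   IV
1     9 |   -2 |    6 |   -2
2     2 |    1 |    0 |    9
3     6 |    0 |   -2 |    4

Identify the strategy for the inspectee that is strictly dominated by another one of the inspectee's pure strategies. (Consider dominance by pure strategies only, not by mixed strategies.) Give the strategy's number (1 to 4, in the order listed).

The inspectee prefers columns that give the inspector less. Compare I with II: -2 < 9, 1 < 2, 0 < 6.
So II strictly dominates I for the inspectee; I is strictly dominated.

1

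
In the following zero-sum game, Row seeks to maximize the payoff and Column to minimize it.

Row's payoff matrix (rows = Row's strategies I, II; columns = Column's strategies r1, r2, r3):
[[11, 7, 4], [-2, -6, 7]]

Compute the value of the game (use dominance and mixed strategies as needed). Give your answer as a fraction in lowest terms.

73/16

Column r1 is strictly dominated by r2 for Column (it gives Row more in every row).
The remaining 2×2 game on (I, II) × (r2, r3) has no saddle point. Let Row play I with probability p; indifference gives 7p − 6(1−p) = 4p + 7(1−p), so p = 13/16.
Similarly Column's optimal q on r2 is 3/16, and the value is 7·(3/16) + (4)·(13/16) = 73/16.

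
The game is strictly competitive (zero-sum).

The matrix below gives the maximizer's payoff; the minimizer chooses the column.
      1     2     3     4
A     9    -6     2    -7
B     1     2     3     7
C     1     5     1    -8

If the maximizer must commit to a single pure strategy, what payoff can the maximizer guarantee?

1

The worst-case payoff for each row is A: -7, B: 1, C: -8.
The best of these is 1.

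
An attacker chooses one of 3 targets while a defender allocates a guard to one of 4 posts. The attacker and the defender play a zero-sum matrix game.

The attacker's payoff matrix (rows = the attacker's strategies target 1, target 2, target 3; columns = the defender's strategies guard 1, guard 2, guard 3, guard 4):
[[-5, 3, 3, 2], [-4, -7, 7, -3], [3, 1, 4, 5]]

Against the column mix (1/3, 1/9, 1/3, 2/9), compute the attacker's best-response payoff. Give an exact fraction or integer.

target 1: (-5)·(1/3) + (3)·(1/9) + (3)·(1/3) + (2)·(2/9) = 1/9.
target 2: (-4)·(1/3) + (-7)·(1/9) + (7)·(1/3) + (-3)·(2/9) = -4/9.
target 3: (3)·(1/3) + (1)·(1/9) + (4)·(1/3) + (5)·(2/9) = 32/9.
The best pure response is target 3 with expected payoff 32/9.

32/9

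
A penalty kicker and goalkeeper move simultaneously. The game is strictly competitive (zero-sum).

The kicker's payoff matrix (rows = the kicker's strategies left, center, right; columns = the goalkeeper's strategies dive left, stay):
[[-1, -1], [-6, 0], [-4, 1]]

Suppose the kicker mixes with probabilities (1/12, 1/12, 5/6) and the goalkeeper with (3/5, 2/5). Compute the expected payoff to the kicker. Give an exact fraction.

-41/20

Against (3/5, 2/5), each row's expected payoff is left: -1; center: -18/5; right: -2.
Taking the (1/12, 1/12, 5/6)-weighted average: (1/12)·(-1) + (1/12)·(-18/5) + (5/6)·(-2) = -41/20.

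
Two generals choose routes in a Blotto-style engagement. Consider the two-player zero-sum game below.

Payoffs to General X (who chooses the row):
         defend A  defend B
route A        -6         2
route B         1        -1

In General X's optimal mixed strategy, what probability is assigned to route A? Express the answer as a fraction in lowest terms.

1/5

Row minima are -6 and -1, so General X's maximin is -1; column maxima are 1 and 2, so General Y's minimax is 1. These differ, so the equilibrium is in mixed strategies.
Let General X play route A with probability p. General Y is indifferent when −6p + (1−p) = 2p − (1−p), giving p = 1/5.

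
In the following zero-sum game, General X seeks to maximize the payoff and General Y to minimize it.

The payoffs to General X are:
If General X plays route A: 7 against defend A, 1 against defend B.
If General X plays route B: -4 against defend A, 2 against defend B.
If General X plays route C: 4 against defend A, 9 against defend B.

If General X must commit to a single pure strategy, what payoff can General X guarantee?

The worst-case payoff for each row is route A: 1, route B: -4, route C: 4.
The best of these is 4.

4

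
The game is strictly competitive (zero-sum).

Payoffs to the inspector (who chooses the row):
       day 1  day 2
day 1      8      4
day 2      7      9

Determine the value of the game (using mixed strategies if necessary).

Row minima are 4 and 7, so the inspector's maximin is 7; column maxima are 8 and 9, so the inspectee's minimax is 8. These differ, so the equilibrium is in mixed strategies.
Let the inspector play day 1 with probability p. The inspectee is indifferent when 8p + 7(1−p) = 4p + 9(1−p), giving p = 1/3.
Let the inspectee play day 1 with probability q. The inspector is indifferent when 8q + 4(1−q) = 7q + 9(1−q), giving q = 5/6.
The value is 8·(5/6) + (4)·(1/6) = 22/3.

22/3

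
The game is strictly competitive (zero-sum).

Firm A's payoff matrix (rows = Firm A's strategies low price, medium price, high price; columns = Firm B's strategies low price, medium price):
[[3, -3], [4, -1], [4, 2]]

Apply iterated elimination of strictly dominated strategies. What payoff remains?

Row low price is strictly dominated by row medium price (4>3, -1>-3); eliminate low price.
Column low price is strictly dominated by medium price for Firm B (-1<4, 2<4); eliminate low price.
Row medium price is strictly dominated by row high price (2>-1); eliminate medium price.
Only (high price, medium price) remains, with payoff 2.

2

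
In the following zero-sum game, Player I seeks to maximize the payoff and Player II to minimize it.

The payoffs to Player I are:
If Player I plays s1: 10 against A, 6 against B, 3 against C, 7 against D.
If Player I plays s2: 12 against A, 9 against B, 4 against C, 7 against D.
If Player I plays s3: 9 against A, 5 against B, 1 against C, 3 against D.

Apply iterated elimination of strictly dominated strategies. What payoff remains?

Row s3 is strictly dominated by row s1 (10>9, 6>5, 3>1, 7>3); eliminate s3.
Column A is strictly dominated by B for Player II (6<10, 9<12); eliminate A.
Column B is strictly dominated by C for Player II (3<6, 4<9); eliminate B.
Column D is strictly dominated by C for Player II (3<7, 4<7); eliminate D.
Row s1 is strictly dominated by row s2 (4>3); eliminate s1.
Only (s2, C) remains, with payoff 4.

4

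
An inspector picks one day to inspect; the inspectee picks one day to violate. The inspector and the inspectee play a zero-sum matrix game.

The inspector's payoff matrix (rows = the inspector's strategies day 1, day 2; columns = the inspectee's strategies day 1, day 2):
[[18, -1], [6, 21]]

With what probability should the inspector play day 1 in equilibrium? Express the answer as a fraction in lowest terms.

Row minima are -1 and 6, so the inspector's maximin is 6; column maxima are 18 and 21, so the inspectee's minimax is 18. These differ, so the equilibrium is in mixed strategies.
Let the inspector play day 1 with probability p. The inspectee is indifferent when 18p + 6(1−p) = −p + 21(1−p), giving p = 15/34.

15/34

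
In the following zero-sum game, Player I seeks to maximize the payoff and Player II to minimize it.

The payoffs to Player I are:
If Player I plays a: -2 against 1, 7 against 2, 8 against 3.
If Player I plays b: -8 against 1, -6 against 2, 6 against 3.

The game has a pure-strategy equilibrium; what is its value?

Row minima: -2, -8 → Player I's maximin is -2.
Column maxima: -2, 7, 8 → Player II's minimax is -2.
They coincide at (a, 1), so the value is -2.

-2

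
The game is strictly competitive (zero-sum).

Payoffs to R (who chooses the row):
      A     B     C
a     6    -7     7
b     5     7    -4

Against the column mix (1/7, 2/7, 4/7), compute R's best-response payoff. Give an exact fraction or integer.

20/7

a: (6)·(1/7) + (-7)·(2/7) + (7)·(4/7) = 20/7.
b: (5)·(1/7) + (7)·(2/7) + (-4)·(4/7) = 3/7.
The best pure response is a with expected payoff 20/7.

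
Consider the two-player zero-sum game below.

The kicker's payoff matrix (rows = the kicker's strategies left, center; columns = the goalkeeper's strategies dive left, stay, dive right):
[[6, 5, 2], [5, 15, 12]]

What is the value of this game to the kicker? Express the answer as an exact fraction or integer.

62/11

Column stay is strictly dominated by dive right for the goalkeeper (it gives the kicker more in every row).
The remaining 2×2 game on (left, center) × (dive left, dive right) has no saddle point. Let the kicker play left with probability p; indifference gives 6p + 5(1−p) = 2p + 12(1−p), so p = 7/11.
Similarly the goalkeeper's optimal q on dive left is 10/11, and the value is 6·(10/11) + (2)·(1/11) = 62/11.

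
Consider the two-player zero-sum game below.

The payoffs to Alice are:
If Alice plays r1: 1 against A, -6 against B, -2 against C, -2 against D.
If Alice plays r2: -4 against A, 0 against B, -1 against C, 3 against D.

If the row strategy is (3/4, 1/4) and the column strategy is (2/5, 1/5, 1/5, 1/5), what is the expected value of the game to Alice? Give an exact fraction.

Against (2/5, 1/5, 1/5, 1/5), each row's expected payoff is r1: -8/5; r2: -6/5.
Taking the (3/4, 1/4)-weighted average: (3/4)·(-8/5) + (1/4)·(-6/5) = -3/2.

-3/2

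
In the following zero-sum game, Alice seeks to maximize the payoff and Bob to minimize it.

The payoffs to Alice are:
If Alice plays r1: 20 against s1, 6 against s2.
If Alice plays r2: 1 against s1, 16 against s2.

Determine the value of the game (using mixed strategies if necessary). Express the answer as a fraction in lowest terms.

Row minima are 6 and 1, so Alice's maximin is 6; column maxima are 20 and 16, so Bob's minimax is 16. These differ, so the equilibrium is in mixed strategies.
Let Alice play r1 with probability p. Bob is indifferent when 20p + (1−p) = 6p + 16(1−p), giving p = 15/29.
Let Bob play s1 with probability q. Alice is indifferent when 20q + 6(1−q) = q + 16(1−q), giving q = 10/29.
The value is 20·(10/29) + (6)·(19/29) = 314/29.

314/29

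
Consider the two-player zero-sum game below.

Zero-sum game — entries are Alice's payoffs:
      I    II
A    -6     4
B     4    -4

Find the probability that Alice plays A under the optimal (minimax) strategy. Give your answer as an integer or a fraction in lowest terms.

Row minima are -6 and -4, so Alice's maximin is -4; column maxima are 4 and 4, so Bob's minimax is 4. These differ, so the equilibrium is in mixed strategies.
Let Alice play A with probability p. Bob is indifferent when −6p + 4(1−p) = 4p − 4(1−p), giving p = 4/9.

4/9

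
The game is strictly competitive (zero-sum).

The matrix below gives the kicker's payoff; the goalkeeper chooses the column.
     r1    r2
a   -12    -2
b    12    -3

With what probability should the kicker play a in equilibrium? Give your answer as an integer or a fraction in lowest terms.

3/5

Row minima are -12 and -3, so the kicker's maximin is -3; column maxima are 12 and -2, so the goalkeeper's minimax is -2. These differ, so the equilibrium is in mixed strategies.
Let the kicker play a with probability p. The goalkeeper is indifferent when −12p + 12(1−p) = −2p − 3(1−p), giving p = 3/5.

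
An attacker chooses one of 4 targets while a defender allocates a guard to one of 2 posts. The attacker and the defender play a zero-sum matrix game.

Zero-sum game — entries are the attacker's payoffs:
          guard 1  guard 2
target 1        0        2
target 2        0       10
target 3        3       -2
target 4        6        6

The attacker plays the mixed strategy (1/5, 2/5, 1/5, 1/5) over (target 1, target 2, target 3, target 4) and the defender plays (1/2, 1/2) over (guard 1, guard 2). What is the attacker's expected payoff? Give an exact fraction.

Against (1/2, 1/2), each row's expected payoff is target 1: 1; target 2: 5; target 3: 1/2; target 4: 6.
Taking the (1/5, 2/5, 1/5, 1/5)-weighted average: (1/5)·(1) + (2/5)·(5) + (1/5)·(1/2) + (1/5)·(6) = 7/2.

7/2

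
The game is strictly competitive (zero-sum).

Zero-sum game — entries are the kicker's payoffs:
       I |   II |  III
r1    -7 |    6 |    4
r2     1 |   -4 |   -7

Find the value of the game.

-45/19

Column II is strictly dominated by III for the goalkeeper (it gives the kicker more in every row).
The remaining 2×2 game on (r1, r2) × (I, III) has no saddle point. Let the kicker play r1 with probability p; indifference gives −7p + (1−p) = 4p − 7(1−p), so p = 8/19.
Similarly the goalkeeper's optimal q on I is 11/19, and the value is -7·(11/19) + (4)·(8/19) = -45/19.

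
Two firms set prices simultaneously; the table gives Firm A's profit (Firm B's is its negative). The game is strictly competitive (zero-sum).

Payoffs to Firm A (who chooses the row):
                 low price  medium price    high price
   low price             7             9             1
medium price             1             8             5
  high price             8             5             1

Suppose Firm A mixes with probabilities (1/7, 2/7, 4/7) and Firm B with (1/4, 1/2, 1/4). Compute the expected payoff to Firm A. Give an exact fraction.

73/14

Against (1/4, 1/2, 1/4), each row's expected payoff is low price: 13/2; medium price: 11/2; high price: 19/4.
Taking the (1/7, 2/7, 4/7)-weighted average: (1/7)·(13/2) + (2/7)·(11/2) + (4/7)·(19/4) = 73/14.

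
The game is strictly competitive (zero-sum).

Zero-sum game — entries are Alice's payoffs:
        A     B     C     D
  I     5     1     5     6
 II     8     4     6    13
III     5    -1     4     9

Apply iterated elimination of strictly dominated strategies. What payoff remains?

4

Column D is strictly dominated by A for Bob (5<6, 8<13, 5<9); eliminate D.
Row I is strictly dominated by row II (8>5, 4>1, 6>5); eliminate I.
Row III is strictly dominated by row II (8>5, 4>-1, 6>4); eliminate III.
Column A is strictly dominated by B for Bob (4<8); eliminate A.
Column C is strictly dominated by B for Bob (4<6); eliminate C.
Only (II, B) remains, with payoff 4.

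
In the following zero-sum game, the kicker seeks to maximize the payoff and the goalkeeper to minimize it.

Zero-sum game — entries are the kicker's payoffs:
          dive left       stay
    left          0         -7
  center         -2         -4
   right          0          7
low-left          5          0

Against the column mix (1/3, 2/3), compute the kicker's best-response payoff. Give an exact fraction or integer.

14/3

left: (0)·(1/3) + (-7)·(2/3) = -14/3.
center: (-2)·(1/3) + (-4)·(2/3) = -10/3.
right: (0)·(1/3) + (7)·(2/3) = 14/3.
low-left: (5)·(1/3) + (0)·(2/3) = 5/3.
The best pure response is right with expected payoff 14/3.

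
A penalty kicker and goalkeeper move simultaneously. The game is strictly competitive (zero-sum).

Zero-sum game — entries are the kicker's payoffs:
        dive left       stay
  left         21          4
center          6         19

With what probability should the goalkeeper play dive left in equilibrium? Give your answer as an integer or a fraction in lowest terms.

1/2

Row minima are 4 and 6, so the kicker's maximin is 6; column maxima are 21 and 19, so the goalkeeper's minimax is 19. These differ, so the equilibrium is in mixed strategies.
Let the goalkeeper play dive left with probability q. The kicker is indifferent when 21q + 4(1−q) = 6q + 19(1−q), giving q = 1/2.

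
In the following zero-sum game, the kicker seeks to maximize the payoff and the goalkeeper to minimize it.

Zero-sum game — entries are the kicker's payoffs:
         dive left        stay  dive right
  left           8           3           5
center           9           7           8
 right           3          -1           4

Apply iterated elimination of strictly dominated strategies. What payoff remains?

7

Column dive left is strictly dominated by stay for the goalkeeper (3<8, 7<9, -1<3); eliminate dive left.
Row right is strictly dominated by row left (3>-1, 5>4); eliminate right.
Column dive right is strictly dominated by stay for the goalkeeper (3<5, 7<8); eliminate dive right.
Row left is strictly dominated by row center (7>3); eliminate left.
Only (center, stay) remains, with payoff 7.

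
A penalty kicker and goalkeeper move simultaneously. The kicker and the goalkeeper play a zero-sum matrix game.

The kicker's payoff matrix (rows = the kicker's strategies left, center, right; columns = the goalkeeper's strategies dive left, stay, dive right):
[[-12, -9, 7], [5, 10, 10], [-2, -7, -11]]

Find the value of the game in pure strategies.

Row minima: -12, 5, -11 → the kicker's maximin is 5.
Column maxima: 5, 10, 10 → the goalkeeper's minimax is 5.
They coincide at (center, dive left), so the value is 5.

5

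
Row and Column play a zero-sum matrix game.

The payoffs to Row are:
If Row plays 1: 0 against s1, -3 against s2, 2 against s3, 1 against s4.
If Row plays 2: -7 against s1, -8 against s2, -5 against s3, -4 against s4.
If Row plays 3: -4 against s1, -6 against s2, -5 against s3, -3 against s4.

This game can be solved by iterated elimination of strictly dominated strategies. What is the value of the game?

Column s1 is strictly dominated by s2 for Column (-3<0, -8<-7, -6<-4); eliminate s1.
Column s3 is strictly dominated by s2 for Column (-3<2, -8<-5, -6<-5); eliminate s3.
Row 3 is strictly dominated by row 1 (-3>-6, 1>-3); eliminate 3.
Row 2 is strictly dominated by row 1 (-3>-8, 1>-4); eliminate 2.
Column s4 is strictly dominated by s2 for Column (-3<1); eliminate s4.
Only (1, s2) remains, with payoff -3.

-3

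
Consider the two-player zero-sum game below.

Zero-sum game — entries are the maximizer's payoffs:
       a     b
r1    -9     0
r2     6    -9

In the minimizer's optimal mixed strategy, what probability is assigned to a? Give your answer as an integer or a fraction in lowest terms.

3/8

Row minima are -9 and -9, so the maximizer's maximin is -9; column maxima are 6 and 0, so the minimizer's minimax is 0. These differ, so the equilibrium is in mixed strategies.
Let the minimizer play a with probability q. The maximizer is indifferent when −9q = 6q − 9(1−q), giving q = 3/8.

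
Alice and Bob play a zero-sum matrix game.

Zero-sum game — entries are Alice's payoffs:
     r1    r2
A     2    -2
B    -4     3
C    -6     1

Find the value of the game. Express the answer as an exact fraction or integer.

Row C is strictly dominated by row B, so Alice never plays it.
The remaining 2×2 game on (A, B) × (r1, r2) has no saddle point. Let Alice play A with probability p; indifference gives 2p − 4(1−p) = −2p + 3(1−p), so p = 7/11.
Similarly Bob's optimal q on r1 is 5/11, and the value is 2·(5/11) + (-2)·(6/11) = -2/11.

-2/11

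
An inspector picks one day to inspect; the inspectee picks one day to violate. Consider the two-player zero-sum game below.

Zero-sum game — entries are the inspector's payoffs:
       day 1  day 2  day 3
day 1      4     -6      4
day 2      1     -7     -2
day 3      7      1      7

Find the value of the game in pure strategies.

1

Row minima: -6, -7, 1 → the inspector's maximin is 1.
Column maxima: 7, 1, 7 → the inspectee's minimax is 1.
They coincide at (day 3, day 2), so the value is 1.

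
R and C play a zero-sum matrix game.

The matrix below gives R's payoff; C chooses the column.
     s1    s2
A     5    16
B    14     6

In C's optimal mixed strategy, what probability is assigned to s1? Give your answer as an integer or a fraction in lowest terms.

10/19

Row minima are 5 and 6, so R's maximin is 6; column maxima are 14 and 16, so C's minimax is 14. These differ, so the equilibrium is in mixed strategies.
Let C play s1 with probability q. R is indifferent when 5q + 16(1−q) = 14q + 6(1−q), giving q = 10/19.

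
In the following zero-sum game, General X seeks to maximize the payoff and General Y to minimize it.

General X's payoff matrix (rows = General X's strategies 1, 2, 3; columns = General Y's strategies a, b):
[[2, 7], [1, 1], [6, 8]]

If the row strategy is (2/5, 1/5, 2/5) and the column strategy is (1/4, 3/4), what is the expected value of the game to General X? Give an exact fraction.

Against (1/4, 3/4), each row's expected payoff is 1: 23/4; 2: 1; 3: 15/2.
Taking the (2/5, 1/5, 2/5)-weighted average: (2/5)·(23/4) + (1/5)·(1) + (2/5)·(15/2) = 11/2.

11/2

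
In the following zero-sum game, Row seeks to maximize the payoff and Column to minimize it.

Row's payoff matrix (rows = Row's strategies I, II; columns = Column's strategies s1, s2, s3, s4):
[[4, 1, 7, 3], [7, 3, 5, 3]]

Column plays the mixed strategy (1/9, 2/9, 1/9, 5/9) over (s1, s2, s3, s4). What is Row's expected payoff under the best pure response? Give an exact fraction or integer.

11/3

I: (4)·(1/9) + (1)·(2/9) + (7)·(1/9) + (3)·(5/9) = 28/9.
II: (7)·(1/9) + (3)·(2/9) + (5)·(1/9) + (3)·(5/9) = 11/3.
The best pure response is II with expected payoff 11/3.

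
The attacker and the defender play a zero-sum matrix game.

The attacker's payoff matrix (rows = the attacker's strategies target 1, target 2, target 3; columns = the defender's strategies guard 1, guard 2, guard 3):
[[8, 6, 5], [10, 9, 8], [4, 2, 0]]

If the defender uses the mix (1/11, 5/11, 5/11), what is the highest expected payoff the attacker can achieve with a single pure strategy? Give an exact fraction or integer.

95/11

target 1: (8)·(1/11) + (6)·(5/11) + (5)·(5/11) = 63/11.
target 2: (10)·(1/11) + (9)·(5/11) + (8)·(5/11) = 95/11.
target 3: (4)·(1/11) + (2)·(5/11) + (0)·(5/11) = 14/11.
The best pure response is target 2 with expected payoff 95/11.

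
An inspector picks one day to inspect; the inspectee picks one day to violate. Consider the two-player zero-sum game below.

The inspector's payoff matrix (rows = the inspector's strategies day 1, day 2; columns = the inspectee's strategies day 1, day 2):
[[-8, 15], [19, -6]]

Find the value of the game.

79/16

Row minima are -8 and -6, so the inspector's maximin is -6; column maxima are 19 and 15, so the inspectee's minimax is 15. These differ, so the equilibrium is in mixed strategies.
Let the inspector play day 1 with probability p. The inspectee is indifferent when −8p + 19(1−p) = 15p − 6(1−p), giving p = 25/48.
Let the inspectee play day 1 with probability q. The inspector is indifferent when −8q + 15(1−q) = 19q − 6(1−q), giving q = 7/16.
The value is -8·(7/16) + (15)·(9/16) = 79/16.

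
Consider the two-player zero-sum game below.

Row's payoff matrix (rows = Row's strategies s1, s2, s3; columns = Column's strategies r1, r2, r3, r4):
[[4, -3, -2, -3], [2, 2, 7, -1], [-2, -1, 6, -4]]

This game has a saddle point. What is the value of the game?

Row minima: -3, -1, -4 → Row's maximin is -1.
Column maxima: 4, 2, 7, -1 → Column's minimax is -1.
They coincide at (s2, r4), so the value is -1.

-1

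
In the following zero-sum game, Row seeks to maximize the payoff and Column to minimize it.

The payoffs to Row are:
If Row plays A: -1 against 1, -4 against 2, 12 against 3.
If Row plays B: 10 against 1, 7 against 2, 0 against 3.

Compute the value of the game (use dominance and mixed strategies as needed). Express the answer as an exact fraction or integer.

Column 1 is strictly dominated by 2 for Column (it gives Row more in every row).
The remaining 2×2 game on (A, B) × (2, 3) has no saddle point. Let Row play A with probability p; indifference gives −4p + 7(1−p) = 12p, so p = 7/23.
Similarly Column's optimal q on 2 is 12/23, and the value is -4·(12/23) + (12)·(11/23) = 84/23.

84/23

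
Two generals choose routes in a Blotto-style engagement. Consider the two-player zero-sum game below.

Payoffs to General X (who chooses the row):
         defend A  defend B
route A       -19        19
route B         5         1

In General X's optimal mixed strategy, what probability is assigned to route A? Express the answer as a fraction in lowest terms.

2/21

Row minima are -19 and 1, so General X's maximin is 1; column maxima are 5 and 19, so General Y's minimax is 5. These differ, so the equilibrium is in mixed strategies.
Let General X play route A with probability p. General Y is indifferent when −19p + 5(1−p) = 19p + (1−p), giving p = 2/21.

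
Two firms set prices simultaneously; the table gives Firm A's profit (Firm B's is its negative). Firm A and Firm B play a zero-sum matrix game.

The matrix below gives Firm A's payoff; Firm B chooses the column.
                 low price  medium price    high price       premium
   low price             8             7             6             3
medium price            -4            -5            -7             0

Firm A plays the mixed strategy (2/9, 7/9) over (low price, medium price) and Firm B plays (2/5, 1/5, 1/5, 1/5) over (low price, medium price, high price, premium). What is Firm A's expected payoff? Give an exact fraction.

-76/45

Against (2/5, 1/5, 1/5, 1/5), each row's expected payoff is low price: 32/5; medium price: -4.
Taking the (2/9, 7/9)-weighted average: (2/9)·(32/5) + (7/9)·(-4) = -76/45.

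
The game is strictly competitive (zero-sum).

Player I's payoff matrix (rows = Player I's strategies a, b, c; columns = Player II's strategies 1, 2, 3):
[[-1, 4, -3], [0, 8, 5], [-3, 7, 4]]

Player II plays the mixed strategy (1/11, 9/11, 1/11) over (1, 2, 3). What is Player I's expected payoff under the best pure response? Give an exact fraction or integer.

7

a: (-1)·(1/11) + (4)·(9/11) + (-3)·(1/11) = 32/11.
b: (0)·(1/11) + (8)·(9/11) + (5)·(1/11) = 7.
c: (-3)·(1/11) + (7)·(9/11) + (4)·(1/11) = 64/11.
The best pure response is b with expected payoff 7.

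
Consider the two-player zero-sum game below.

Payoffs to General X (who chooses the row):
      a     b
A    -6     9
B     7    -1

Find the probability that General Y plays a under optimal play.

10/23

Row minima are -6 and -1, so General X's maximin is -1; column maxima are 7 and 9, so General Y's minimax is 7. These differ, so the equilibrium is in mixed strategies.
Let General Y play a with probability q. General X is indifferent when −6q + 9(1−q) = 7q − (1−q), giving q = 10/23.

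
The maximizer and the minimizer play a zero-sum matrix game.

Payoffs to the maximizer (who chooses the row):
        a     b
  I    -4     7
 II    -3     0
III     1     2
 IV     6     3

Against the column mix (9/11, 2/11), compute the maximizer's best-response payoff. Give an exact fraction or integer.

I: (-4)·(9/11) + (7)·(2/11) = -2.
II: (-3)·(9/11) + (0)·(2/11) = -27/11.
III: (1)·(9/11) + (2)·(2/11) = 13/11.
IV: (6)·(9/11) + (3)·(2/11) = 60/11.
The best pure response is IV with expected payoff 60/11.

60/11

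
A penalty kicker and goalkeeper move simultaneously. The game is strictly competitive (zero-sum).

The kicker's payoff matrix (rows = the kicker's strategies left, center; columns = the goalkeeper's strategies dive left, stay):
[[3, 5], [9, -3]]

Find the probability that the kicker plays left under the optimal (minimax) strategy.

Row minima are 3 and -3, so the kicker's maximin is 3; column maxima are 9 and 5, so the goalkeeper's minimax is 5. These differ, so the equilibrium is in mixed strategies.
Let the kicker play left with probability p. The goalkeeper is indifferent when 3p + 9(1−p) = 5p − 3(1−p), giving p = 6/7.

6/7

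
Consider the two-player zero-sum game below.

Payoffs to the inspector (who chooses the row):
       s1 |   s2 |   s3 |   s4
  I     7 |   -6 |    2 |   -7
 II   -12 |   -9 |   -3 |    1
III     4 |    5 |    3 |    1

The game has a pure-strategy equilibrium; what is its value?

Row minima: -7, -12, 1 → the inspector's maximin is 1.
Column maxima: 7, 5, 3, 1 → the inspectee's minimax is 1.
They coincide at (III, s4), so the value is 1.

1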